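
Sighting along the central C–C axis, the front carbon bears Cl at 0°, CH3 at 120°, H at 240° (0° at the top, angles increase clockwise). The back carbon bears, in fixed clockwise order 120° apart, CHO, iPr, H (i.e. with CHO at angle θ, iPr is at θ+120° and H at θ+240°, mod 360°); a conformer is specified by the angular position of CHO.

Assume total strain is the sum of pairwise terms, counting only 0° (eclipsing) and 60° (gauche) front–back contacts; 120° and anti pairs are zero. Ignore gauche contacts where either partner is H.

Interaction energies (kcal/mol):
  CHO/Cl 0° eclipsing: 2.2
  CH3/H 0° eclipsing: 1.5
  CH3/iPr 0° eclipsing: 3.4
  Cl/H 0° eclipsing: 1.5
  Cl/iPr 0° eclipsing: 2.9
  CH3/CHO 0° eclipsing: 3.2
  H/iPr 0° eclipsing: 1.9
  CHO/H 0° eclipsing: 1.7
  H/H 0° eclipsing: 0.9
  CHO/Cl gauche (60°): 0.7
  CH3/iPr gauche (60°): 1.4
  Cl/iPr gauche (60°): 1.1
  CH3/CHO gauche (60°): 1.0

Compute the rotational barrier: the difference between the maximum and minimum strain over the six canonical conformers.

CHO at 0° is eclipsed. Cl at 0° is eclipsed with CHO at 0° (2.2); CH3 at 120° is eclipsed with iPr at 120° (3.4); H at 240° is eclipsed with H at 240° (0.9). Total 6.5 kcal/mol.
CHO at 60° is staggered. Cl at 0° is gauche with CHO at 60° (0.7); CH3 at 120° is gauche with CHO at 60° (1.0); CH3 at 120° is gauche with iPr at 180° (1.4). Total 3.1 kcal/mol.
CHO at 120° is eclipsed. Cl at 0° is eclipsed with H at 0° (1.5); CH3 at 120° is eclipsed with CHO at 120° (3.2); H at 240° is eclipsed with iPr at 240° (1.9). Total 6.6 kcal/mol.
CHO at 180° is staggered. Cl at 0° is gauche with iPr at 300° (1.1); CH3 at 120° is gauche with CHO at 180° (1.0). Total 2.1 kcal/mol.
CHO at 240° is eclipsed. Cl at 0° is eclipsed with iPr at 0° (2.9); CH3 at 120° is eclipsed with H at 120° (1.5); H at 240° is eclipsed with CHO at 240° (1.7). Total 6.1 kcal/mol.
CHO at 300° is staggered. Cl at 0° is gauche with CHO at 300° (0.7); Cl at 0° is gauche with iPr at 60° (1.1); CH3 at 120° is gauche with iPr at 60° (1.4). Total 3.2 kcal/mol.
Max at 120° (6.6 kcal/mol), min at 180° (2.1 kcal/mol); barrier = 4.5 kcal/mol.

4.5 kcal/mol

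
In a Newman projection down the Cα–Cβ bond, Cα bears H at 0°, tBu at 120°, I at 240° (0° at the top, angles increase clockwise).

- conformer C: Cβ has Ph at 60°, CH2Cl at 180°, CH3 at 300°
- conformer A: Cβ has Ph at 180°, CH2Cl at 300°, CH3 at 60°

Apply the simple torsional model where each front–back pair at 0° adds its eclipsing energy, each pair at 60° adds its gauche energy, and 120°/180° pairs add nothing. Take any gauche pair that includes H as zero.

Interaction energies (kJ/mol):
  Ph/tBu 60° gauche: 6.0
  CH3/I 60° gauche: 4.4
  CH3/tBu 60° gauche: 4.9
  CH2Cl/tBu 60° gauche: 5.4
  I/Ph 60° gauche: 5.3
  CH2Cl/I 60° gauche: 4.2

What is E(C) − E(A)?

C (staggered): tBu(120°)/Ph(60°) gauche 6.0; tBu(120°)/CH2Cl(180°) gauche 5.4; I(240°)/CH2Cl(180°) gauche 4.2; I(240°)/CH3(300°) gauche 4.4 → 20.0 kJ/mol.
A (staggered): tBu(120°)/Ph(180°) gauche 6.0; tBu(120°)/CH3(60°) gauche 4.9; I(240°)/Ph(180°) gauche 5.3; I(240°)/CH2Cl(300°) gauche 4.2 → 20.4 kJ/mol.
E(C) − E(A) = 20.0 − 20.4 = -0.4 kJ/mol.

-0.4 kJ/mol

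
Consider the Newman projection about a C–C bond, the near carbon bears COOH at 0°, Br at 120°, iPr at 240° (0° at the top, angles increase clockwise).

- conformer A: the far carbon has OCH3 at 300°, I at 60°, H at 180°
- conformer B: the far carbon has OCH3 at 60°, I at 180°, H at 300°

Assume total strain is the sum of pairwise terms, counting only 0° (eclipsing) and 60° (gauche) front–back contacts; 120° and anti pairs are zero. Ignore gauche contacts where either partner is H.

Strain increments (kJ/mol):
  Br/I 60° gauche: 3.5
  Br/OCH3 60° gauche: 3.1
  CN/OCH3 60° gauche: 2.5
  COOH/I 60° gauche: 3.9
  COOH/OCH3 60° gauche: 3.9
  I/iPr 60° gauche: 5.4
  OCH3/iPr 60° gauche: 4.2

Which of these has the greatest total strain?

A (staggered): COOH(0°)/OCH3(300°) gauche 3.9; COOH(0°)/I(60°) gauche 3.9; Br(120°)/I(60°) gauche 3.5; iPr(240°)/OCH3(300°) gauche 4.2 → 15.5 kJ/mol.
B (staggered): COOH(0°)/OCH3(60°) gauche 3.9; Br(120°)/OCH3(60°) gauche 3.1; Br(120°)/I(180°) gauche 3.5; iPr(240°)/I(180°) gauche 5.4 → 15.9 kJ/mol.
B has the highest total (15.9 kJ/mol).

B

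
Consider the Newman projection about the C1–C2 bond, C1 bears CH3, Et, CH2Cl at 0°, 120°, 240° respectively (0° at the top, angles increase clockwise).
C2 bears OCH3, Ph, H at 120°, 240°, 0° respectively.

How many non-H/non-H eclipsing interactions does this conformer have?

2

Non-H eclipsing pairs: Et(120°)/OCH3(120°); CH2Cl(240°)/Ph(240°) — 2 interactions.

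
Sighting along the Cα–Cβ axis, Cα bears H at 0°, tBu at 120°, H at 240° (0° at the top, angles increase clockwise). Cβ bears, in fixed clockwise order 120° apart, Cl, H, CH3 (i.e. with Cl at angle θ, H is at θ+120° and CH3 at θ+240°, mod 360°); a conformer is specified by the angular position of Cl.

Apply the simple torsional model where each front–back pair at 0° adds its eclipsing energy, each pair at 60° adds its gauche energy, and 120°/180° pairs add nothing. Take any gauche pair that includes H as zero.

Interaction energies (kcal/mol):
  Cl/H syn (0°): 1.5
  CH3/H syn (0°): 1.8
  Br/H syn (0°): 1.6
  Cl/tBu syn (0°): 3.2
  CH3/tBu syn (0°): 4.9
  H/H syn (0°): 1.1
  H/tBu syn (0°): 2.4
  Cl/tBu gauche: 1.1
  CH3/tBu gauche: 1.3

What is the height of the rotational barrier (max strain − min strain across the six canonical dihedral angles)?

6.4 kcal/mol

Cl at 0° is eclipsed. H at 0° is eclipsed with Cl at 0° (1.5); tBu at 120° is eclipsed with H at 120° (2.4); H at 240° is eclipsed with CH3 at 240° (1.8). Total 5.7 kcal/mol.
Cl at 60° is staggered. tBu at 120° is gauche with Cl at 60° (1.1). Total 1.1 kcal/mol.
Cl at 120° is eclipsed. H at 0° is eclipsed with CH3 at 0° (1.8); tBu at 120° is eclipsed with Cl at 120° (3.2); H at 240° is eclipsed with H at 240° (1.1). Total 6.1 kcal/mol.
Cl at 180° is staggered. tBu at 120° is gauche with Cl at 180° (1.1); tBu at 120° is gauche with CH3 at 60° (1.3). Total 2.4 kcal/mol.
Cl at 240° is eclipsed. H at 0° is eclipsed with H at 0° (1.1); tBu at 120° is eclipsed with CH3 at 120° (4.9); H at 240° is eclipsed with Cl at 240° (1.5). Total 7.5 kcal/mol.
Cl at 300° is staggered. tBu at 120° is gauche with CH3 at 180° (1.3). Total 1.3 kcal/mol.
Max at 240° (7.5 kcal/mol), min at 60° (1.1 kcal/mol); barrier = 6.4 kcal/mol.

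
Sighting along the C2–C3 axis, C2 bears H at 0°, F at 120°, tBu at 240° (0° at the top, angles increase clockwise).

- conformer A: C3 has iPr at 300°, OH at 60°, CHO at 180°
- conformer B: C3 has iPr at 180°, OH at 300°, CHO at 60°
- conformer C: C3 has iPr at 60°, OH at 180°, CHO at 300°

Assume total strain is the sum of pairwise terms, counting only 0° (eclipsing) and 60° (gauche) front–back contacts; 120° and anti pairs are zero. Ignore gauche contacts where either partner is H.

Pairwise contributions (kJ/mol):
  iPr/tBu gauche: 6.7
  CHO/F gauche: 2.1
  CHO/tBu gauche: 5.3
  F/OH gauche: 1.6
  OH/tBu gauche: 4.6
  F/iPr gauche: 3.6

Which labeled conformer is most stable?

C

A (staggered): F(120°)/OH(60°) gauche 1.6; F(120°)/CHO(180°) gauche 2.1; tBu(240°)/iPr(300°) gauche 6.7; tBu(240°)/CHO(180°) gauche 5.3 → 15.7 kJ/mol.
B (staggered): F(120°)/iPr(180°) gauche 3.6; F(120°)/CHO(60°) gauche 2.1; tBu(240°)/iPr(180°) gauche 6.7; tBu(240°)/OH(300°) gauche 4.6 → 17.0 kJ/mol.
C (staggered): F(120°)/iPr(60°) gauche 3.6; F(120°)/OH(180°) gauche 1.6; tBu(240°)/OH(180°) gauche 4.6; tBu(240°)/CHO(300°) gauche 5.3 → 15.1 kJ/mol.
C has the lowest total (15.1 kJ/mol).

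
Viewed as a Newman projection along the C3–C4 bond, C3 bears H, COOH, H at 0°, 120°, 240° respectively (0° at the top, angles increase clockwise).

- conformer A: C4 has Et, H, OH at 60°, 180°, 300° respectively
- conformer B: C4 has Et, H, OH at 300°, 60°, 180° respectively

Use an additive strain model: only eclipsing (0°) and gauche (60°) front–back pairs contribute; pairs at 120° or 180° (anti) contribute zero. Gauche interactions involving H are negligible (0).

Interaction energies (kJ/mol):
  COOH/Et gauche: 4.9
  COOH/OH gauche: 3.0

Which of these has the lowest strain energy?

A is staggered. COOH at 120° is gauche with Et at 60° (4.9). Total 4.9 kJ/mol.
B is staggered. COOH at 120° is gauche with OH at 180° (3.0). Total 3.0 kJ/mol.
B has the lowest total (3.0 kJ/mol).

B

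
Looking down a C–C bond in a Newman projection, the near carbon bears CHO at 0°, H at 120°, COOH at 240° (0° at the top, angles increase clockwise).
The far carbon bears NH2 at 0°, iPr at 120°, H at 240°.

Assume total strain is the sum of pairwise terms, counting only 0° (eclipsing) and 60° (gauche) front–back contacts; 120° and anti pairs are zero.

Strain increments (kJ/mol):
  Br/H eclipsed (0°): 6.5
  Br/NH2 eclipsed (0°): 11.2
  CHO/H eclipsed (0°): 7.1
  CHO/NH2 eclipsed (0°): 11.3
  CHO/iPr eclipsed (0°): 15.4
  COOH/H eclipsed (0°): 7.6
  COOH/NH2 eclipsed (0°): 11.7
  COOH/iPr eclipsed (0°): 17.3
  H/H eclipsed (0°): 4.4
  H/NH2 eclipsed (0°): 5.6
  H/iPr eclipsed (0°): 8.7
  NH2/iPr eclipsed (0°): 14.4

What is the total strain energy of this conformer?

This conformer (eclipsed): CHO–NH2 eclipsed, H–iPr eclipsed, COOH–H eclipsed; 11.3 + 8.7 + 7.6 = 27.6 kJ/mol.

27.6 kJ/mol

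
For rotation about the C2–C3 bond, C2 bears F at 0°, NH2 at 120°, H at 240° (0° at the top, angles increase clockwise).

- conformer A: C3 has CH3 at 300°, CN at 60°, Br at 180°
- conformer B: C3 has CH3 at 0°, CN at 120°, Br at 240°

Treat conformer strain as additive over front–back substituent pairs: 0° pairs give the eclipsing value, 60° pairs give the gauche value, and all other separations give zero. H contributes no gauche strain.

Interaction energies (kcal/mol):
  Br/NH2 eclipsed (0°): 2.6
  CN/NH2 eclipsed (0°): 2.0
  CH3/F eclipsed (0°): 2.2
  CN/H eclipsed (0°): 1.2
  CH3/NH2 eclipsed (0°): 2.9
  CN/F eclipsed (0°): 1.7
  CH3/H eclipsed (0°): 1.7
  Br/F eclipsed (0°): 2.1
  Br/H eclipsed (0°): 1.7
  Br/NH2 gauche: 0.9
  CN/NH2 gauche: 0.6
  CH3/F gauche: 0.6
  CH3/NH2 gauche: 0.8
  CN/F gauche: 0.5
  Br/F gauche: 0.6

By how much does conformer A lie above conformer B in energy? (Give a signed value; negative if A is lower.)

-3.3 kcal/mol

A is staggered. F at 0° is gauche with CH3 at 300° (0.6); F at 0° is gauche with CN at 60° (0.5); NH2 at 120° is gauche with CN at 60° (0.6); NH2 at 120° is gauche with Br at 180° (0.9). Total 2.6 kcal/mol.
B is eclipsed. F at 0° is eclipsed with CH3 at 0° (2.2); NH2 at 120° is eclipsed with CN at 120° (2.0); H at 240° is eclipsed with Br at 240° (1.7). Total 5.9 kcal/mol.
E(A) − E(B) = 2.6 − 5.9 = -3.3 kcal/mol.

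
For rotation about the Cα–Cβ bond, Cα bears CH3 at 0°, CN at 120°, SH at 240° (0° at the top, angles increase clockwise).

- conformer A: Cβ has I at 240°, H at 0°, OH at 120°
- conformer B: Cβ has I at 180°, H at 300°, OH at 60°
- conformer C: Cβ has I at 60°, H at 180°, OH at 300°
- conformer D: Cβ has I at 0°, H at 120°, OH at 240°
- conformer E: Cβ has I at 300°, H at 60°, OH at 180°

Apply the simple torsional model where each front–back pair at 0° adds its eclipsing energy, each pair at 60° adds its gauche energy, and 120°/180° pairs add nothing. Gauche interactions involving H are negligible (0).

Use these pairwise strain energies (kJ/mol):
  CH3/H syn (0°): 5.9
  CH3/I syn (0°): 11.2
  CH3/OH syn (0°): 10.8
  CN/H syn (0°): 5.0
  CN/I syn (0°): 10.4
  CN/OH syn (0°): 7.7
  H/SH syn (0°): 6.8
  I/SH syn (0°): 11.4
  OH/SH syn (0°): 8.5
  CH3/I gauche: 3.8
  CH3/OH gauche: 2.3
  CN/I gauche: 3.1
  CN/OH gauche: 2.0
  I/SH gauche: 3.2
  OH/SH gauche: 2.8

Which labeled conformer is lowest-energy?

B

A (eclipsed): CH3–H eclipsed, CN–OH eclipsed, SH–I eclipsed; 5.9 + 7.7 + 11.4 = 25.0 kJ/mol.
B (staggered): CH3–OH gauche, CN–I gauche, CN–OH gauche, SH–I gauche; 2.3 + 3.1 + 2.0 + 3.2 = 10.6 kJ/mol.
C (staggered): CH3–I gauche, CH3–OH gauche, CN–I gauche, SH–OH gauche; 3.8 + 2.3 + 3.1 + 2.8 = 12.0 kJ/mol.
D (eclipsed): CH3–I eclipsed, CN–H eclipsed, SH–OH eclipsed; 11.2 + 5.0 + 8.5 = 24.7 kJ/mol.
E (staggered): CH3–I gauche, CN–OH gauche, SH–I gauche, SH–OH gauche; 3.8 + 2.0 + 3.2 + 2.8 = 11.8 kJ/mol.
B has the lowest total (10.6 kJ/mol).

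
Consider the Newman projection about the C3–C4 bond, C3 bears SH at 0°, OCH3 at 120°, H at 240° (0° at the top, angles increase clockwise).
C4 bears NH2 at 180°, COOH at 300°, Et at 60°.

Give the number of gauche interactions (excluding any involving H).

Non-H gauche pairs: SH(0°)/COOH(300°); SH(0°)/Et(60°); OCH3(120°)/NH2(180°); OCH3(120°)/Et(60°) — 4 interactions.

4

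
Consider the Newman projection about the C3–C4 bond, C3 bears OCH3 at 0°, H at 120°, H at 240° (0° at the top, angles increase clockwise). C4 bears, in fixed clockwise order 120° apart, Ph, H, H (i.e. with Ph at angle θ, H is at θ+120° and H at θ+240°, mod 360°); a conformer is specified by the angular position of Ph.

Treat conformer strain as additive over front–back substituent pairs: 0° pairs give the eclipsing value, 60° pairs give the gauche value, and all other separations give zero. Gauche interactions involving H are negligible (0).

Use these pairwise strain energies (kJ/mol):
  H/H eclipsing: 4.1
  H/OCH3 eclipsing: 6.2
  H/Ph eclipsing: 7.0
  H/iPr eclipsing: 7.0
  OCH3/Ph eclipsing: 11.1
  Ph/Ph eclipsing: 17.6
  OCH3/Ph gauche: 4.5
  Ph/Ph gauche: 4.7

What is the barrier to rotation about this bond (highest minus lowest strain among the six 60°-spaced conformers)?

Ph at 0° (eclipsed): OCH3(0°)/Ph(0°) eclipsed 11.1; H(120°)/H(120°) eclipsed 4.1; H(240°)/H(240°) eclipsed 4.1 → 19.3 kJ/mol.
Ph at 60° (staggered): OCH3(0°)/Ph(60°) gauche 4.5 → 4.5 kJ/mol.
Ph at 120° (eclipsed): OCH3(0°)/H(0°) eclipsed 6.2; H(120°)/Ph(120°) eclipsed 7.0; H(240°)/H(240°) eclipsed 4.1 → 17.3 kJ/mol.
Ph at 180° (staggered): no non-H gauche contacts → 0.0 kJ/mol.
Ph at 240° (eclipsed): OCH3(0°)/H(0°) eclipsed 6.2; H(120°)/H(120°) eclipsed 4.1; H(240°)/Ph(240°) eclipsed 7.0 → 17.3 kJ/mol.
Ph at 300° (staggered): OCH3(0°)/Ph(300°) gauche 4.5 → 4.5 kJ/mol.
Max at 0° (19.3 kJ/mol), min at 180° (0.0 kJ/mol); barrier = 19.3 kJ/mol.

19.3 kJ/mol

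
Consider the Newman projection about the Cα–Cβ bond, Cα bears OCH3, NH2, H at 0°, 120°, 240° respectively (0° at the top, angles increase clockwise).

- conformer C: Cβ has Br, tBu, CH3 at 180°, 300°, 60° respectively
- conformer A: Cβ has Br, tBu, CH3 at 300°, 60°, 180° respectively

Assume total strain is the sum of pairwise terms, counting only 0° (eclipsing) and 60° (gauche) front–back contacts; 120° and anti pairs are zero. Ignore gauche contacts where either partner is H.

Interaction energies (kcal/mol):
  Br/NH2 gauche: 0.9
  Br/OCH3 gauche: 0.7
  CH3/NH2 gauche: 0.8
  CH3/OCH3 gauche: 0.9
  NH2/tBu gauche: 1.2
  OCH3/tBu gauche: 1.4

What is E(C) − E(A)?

C (staggered): OCH3(0°)/tBu(300°) gauche 1.4; OCH3(0°)/CH3(60°) gauche 0.9; NH2(120°)/Br(180°) gauche 0.9; NH2(120°)/CH3(60°) gauche 0.8 → 4.0 kcal/mol.
A (staggered): OCH3(0°)/Br(300°) gauche 0.7; OCH3(0°)/tBu(60°) gauche 1.4; NH2(120°)/tBu(60°) gauche 1.2; NH2(120°)/CH3(180°) gauche 0.8 → 4.1 kcal/mol.
E(C) − E(A) = 4.0 − 4.1 = -0.1 kcal/mol.

-0.1 kcal/mol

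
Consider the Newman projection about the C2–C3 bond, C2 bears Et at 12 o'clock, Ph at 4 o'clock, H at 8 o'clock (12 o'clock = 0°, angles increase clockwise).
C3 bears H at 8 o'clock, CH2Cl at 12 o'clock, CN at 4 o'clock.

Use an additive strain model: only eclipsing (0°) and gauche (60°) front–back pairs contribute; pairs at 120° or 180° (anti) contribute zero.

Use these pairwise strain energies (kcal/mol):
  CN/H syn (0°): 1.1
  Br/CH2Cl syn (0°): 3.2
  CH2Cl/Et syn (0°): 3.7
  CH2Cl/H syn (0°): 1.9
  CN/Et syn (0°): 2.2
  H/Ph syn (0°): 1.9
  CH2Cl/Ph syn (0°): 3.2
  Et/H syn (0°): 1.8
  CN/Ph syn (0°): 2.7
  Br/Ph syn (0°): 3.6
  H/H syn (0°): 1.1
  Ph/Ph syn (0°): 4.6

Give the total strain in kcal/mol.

7.5 kcal/mol

This conformer (eclipsed): Et–CH2Cl eclipsed, Ph–CN eclipsed, H–H eclipsed; 3.7 + 2.7 + 1.1 = 7.5 kcal/mol.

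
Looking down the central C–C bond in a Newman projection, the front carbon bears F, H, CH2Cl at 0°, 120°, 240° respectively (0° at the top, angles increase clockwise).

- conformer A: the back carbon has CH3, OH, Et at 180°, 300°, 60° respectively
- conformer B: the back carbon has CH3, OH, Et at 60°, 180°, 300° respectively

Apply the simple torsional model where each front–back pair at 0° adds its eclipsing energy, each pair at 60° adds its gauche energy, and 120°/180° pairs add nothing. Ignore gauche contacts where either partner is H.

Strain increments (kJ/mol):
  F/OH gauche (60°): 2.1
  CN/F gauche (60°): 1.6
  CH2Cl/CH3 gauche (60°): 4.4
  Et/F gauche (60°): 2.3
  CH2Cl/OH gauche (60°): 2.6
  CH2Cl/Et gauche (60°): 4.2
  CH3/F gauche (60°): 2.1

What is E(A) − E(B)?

A (staggered): F(0°)/OH(300°) gauche 2.1; F(0°)/Et(60°) gauche 2.3; CH2Cl(240°)/CH3(180°) gauche 4.4; CH2Cl(240°)/OH(300°) gauche 2.6 → 11.4 kJ/mol.
B (staggered): F(0°)/CH3(60°) gauche 2.1; F(0°)/Et(300°) gauche 2.3; CH2Cl(240°)/OH(180°) gauche 2.6; CH2Cl(240°)/Et(300°) gauche 4.2 → 11.2 kJ/mol.
E(A) − E(B) = 11.4 − 11.2 = +0.2 kJ/mol.

+0.2 kJ/mol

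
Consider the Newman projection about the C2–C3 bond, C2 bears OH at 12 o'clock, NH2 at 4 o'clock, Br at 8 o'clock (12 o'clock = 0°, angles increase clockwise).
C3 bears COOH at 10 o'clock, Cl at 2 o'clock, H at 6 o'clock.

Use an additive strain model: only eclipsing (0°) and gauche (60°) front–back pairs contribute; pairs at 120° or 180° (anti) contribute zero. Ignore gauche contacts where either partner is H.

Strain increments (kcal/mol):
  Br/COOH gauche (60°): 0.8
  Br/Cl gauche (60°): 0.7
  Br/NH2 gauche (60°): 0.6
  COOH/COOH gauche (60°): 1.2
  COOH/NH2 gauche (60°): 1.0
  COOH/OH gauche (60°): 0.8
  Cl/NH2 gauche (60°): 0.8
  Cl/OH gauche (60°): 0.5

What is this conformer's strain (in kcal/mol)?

2.9 kcal/mol

This conformer is staggered. OH at 0° is gauche with COOH at 300° (0.8); OH at 0° is gauche with Cl at 60° (0.5); NH2 at 120° is gauche with Cl at 60° (0.8); Br at 240° is gauche with COOH at 300° (0.8). Total 2.9 kcal/mol.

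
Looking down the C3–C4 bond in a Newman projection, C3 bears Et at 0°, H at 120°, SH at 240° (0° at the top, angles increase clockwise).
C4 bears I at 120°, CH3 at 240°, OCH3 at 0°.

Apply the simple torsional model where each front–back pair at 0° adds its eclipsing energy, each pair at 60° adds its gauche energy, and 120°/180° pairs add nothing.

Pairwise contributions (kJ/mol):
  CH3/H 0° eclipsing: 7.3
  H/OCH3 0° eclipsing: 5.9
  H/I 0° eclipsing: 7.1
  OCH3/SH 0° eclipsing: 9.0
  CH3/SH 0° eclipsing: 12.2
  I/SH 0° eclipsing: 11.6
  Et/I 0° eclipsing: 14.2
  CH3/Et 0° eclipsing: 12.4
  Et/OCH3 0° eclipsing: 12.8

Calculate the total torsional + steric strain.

This conformer (eclipsed): Et(0°)/OCH3(0°) eclipsed 12.8; H(120°)/I(120°) eclipsed 7.1; SH(240°)/CH3(240°) eclipsed 12.2 → 32.1 kJ/mol.

32.1 kJ/mol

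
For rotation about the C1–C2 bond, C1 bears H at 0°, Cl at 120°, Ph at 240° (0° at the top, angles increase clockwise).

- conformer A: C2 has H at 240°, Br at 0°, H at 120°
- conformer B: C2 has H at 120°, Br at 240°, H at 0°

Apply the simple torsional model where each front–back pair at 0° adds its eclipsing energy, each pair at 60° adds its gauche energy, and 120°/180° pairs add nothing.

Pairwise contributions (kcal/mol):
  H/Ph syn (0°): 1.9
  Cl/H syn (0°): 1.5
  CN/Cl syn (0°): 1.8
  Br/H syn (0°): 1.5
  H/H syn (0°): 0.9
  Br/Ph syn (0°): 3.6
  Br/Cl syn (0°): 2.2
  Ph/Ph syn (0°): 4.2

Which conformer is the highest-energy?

A (eclipsed): H–Br eclipsed, Cl–H eclipsed, Ph–H eclipsed; 1.5 + 1.5 + 1.9 = 4.9 kcal/mol.
B (eclipsed): H–H eclipsed, Cl–H eclipsed, Ph–Br eclipsed; 0.9 + 1.5 + 3.6 = 6.0 kcal/mol.
B has the highest total (6.0 kcal/mol).

B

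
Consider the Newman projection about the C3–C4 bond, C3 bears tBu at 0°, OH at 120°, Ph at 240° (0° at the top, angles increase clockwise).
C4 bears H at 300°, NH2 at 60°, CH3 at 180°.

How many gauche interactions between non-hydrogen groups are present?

4

Non-H gauche pairs: tBu(0°)/NH2(60°); OH(120°)/NH2(60°); OH(120°)/CH3(180°); Ph(240°)/CH3(180°) — 4 interactions.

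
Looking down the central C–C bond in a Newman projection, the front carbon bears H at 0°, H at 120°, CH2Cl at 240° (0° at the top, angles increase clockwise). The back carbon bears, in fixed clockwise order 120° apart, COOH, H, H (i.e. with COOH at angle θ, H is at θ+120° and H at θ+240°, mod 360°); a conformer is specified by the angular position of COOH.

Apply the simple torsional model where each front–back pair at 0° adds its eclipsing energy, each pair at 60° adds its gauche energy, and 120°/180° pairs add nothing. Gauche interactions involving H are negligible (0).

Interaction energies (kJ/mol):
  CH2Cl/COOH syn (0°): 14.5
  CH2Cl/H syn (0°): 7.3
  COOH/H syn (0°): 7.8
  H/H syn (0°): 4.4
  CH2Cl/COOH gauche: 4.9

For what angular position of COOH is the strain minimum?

60°

COOH at 0° (eclipsed): H–COOH eclipsed, H–H eclipsed, CH2Cl–H eclipsed; 7.8 + 4.4 + 7.3 = 19.5 kJ/mol.
COOH at 60° (staggered): no non-H gauche contacts → 0.0 kJ/mol.
COOH at 120° (eclipsed): H–H eclipsed, H–COOH eclipsed, CH2Cl–H eclipsed; 4.4 + 7.8 + 7.3 = 19.5 kJ/mol.
COOH at 180° (staggered): CH2Cl–COOH gauche; 4.9 = 4.9 kJ/mol.
COOH at 240° (eclipsed): H–H eclipsed, H–H eclipsed, CH2Cl–COOH eclipsed; 4.4 + 4.4 + 14.5 = 23.3 kJ/mol.
COOH at 300° (staggered): CH2Cl–COOH gauche; 4.9 = 4.9 kJ/mol.
The minimum (0.0 kJ/mol) occurs with COOH at 60°.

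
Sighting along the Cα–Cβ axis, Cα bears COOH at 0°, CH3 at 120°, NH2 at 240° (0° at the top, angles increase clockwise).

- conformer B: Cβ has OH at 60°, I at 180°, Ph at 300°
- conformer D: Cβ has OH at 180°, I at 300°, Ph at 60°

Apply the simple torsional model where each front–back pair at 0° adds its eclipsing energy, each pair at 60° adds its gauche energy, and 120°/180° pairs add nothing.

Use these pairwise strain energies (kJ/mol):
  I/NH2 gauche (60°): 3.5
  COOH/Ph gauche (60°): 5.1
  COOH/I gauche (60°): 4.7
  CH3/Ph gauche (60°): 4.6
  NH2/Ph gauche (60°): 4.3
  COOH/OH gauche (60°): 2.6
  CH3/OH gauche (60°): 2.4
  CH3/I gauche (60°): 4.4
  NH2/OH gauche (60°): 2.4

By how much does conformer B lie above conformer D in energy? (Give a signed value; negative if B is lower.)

-0.4 kJ/mol

B is staggered. COOH at 0° is gauche with OH at 60° (2.6); COOH at 0° is gauche with Ph at 300° (5.1); CH3 at 120° is gauche with OH at 60° (2.4); CH3 at 120° is gauche with I at 180° (4.4); NH2 at 240° is gauche with I at 180° (3.5); NH2 at 240° is gauche with Ph at 300° (4.3). Total 22.3 kJ/mol.
D is staggered. COOH at 0° is gauche with I at 300° (4.7); COOH at 0° is gauche with Ph at 60° (5.1); CH3 at 120° is gauche with OH at 180° (2.4); CH3 at 120° is gauche with Ph at 60° (4.6); NH2 at 240° is gauche with OH at 180° (2.4); NH2 at 240° is gauche with I at 300° (3.5). Total 22.7 kJ/mol.
E(B) − E(D) = 22.3 − 22.7 = -0.4 kJ/mol.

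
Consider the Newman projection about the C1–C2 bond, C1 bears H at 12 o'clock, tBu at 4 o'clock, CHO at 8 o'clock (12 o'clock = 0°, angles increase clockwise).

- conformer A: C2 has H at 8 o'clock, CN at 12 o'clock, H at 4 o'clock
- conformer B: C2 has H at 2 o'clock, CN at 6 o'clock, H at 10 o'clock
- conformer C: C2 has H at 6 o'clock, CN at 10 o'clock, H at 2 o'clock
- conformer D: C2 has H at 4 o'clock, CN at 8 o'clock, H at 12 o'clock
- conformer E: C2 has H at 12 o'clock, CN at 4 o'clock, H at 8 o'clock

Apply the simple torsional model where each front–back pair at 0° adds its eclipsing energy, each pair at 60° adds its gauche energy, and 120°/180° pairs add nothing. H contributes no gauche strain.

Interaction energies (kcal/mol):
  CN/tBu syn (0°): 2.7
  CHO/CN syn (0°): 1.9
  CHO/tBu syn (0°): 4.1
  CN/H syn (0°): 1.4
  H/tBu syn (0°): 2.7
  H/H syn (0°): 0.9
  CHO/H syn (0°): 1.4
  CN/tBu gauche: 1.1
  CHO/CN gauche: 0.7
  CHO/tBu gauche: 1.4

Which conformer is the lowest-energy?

C

A is eclipsed. H at 0° is eclipsed with CN at 0° (1.4); tBu at 120° is eclipsed with H at 120° (2.7); CHO at 240° is eclipsed with H at 240° (1.4). Total 5.5 kcal/mol.
B is staggered. tBu at 120° is gauche with CN at 180° (1.1); CHO at 240° is gauche with CN at 180° (0.7). Total 1.8 kcal/mol.
C is staggered. CHO at 240° is gauche with CN at 300° (0.7). Total 0.7 kcal/mol.
D is eclipsed. H at 0° is eclipsed with H at 0° (0.9); tBu at 120° is eclipsed with H at 120° (2.7); CHO at 240° is eclipsed with CN at 240° (1.9). Total 5.5 kcal/mol.
E is eclipsed. H at 0° is eclipsed with H at 0° (0.9); tBu at 120° is eclipsed with CN at 120° (2.7); CHO at 240° is eclipsed with H at 240° (1.4). Total 5.0 kcal/mol.
C has the lowest total (0.7 kcal/mol).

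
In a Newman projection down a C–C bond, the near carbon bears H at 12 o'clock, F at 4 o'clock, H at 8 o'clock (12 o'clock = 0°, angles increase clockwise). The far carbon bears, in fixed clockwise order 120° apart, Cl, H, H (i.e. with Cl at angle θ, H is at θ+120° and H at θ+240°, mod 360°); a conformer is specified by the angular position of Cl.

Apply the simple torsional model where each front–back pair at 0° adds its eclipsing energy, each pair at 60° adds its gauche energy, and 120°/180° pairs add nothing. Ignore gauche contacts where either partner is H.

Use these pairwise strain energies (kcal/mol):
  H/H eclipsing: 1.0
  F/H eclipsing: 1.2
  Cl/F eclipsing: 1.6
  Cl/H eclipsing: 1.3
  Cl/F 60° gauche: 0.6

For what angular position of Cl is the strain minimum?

300°

Cl at 0° (eclipsed): H(0°)/Cl(0°) eclipsed 1.3; F(120°)/H(120°) eclipsed 1.2; H(240°)/H(240°) eclipsed 1.0 → 3.5 kcal/mol.
Cl at 60° (staggered): F(120°)/Cl(60°) gauche 0.6 → 0.6 kcal/mol.
Cl at 120° (eclipsed): H(0°)/H(0°) eclipsed 1.0; F(120°)/Cl(120°) eclipsed 1.6; H(240°)/H(240°) eclipsed 1.0 → 3.6 kcal/mol.
Cl at 180° (staggered): F(120°)/Cl(180°) gauche 0.6 → 0.6 kcal/mol.
Cl at 240° (eclipsed): H(0°)/H(0°) eclipsed 1.0; F(120°)/H(120°) eclipsed 1.2; H(240°)/Cl(240°) eclipsed 1.3 → 3.5 kcal/mol.
Cl at 300° (staggered): no non-H gauche contacts → 0.0 kcal/mol.
The minimum (0.0 kcal/mol) occurs with Cl at 300°.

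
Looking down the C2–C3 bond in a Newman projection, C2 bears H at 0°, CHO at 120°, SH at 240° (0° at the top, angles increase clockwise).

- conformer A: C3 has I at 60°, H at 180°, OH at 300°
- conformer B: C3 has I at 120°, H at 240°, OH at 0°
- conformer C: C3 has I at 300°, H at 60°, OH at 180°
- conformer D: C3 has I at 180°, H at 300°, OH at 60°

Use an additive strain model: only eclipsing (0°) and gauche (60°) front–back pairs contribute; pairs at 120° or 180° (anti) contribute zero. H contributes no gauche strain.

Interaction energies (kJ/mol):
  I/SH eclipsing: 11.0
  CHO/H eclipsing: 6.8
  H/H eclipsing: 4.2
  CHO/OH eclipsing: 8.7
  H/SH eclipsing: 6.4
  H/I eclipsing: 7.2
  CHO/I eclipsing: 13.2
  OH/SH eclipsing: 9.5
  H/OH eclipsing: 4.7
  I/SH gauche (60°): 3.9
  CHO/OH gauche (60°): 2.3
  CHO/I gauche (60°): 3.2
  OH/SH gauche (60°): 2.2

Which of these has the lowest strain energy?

A (staggered): CHO(120°)/I(60°) gauche 3.2; SH(240°)/OH(300°) gauche 2.2 → 5.4 kJ/mol.
B (eclipsed): H(0°)/OH(0°) eclipsed 4.7; CHO(120°)/I(120°) eclipsed 13.2; SH(240°)/H(240°) eclipsed 6.4 → 24.3 kJ/mol.
C (staggered): CHO(120°)/OH(180°) gauche 2.3; SH(240°)/I(300°) gauche 3.9; SH(240°)/OH(180°) gauche 2.2 → 8.4 kJ/mol.
D (staggered): CHO(120°)/I(180°) gauche 3.2; CHO(120°)/OH(60°) gauche 2.3; SH(240°)/I(180°) gauche 3.9 → 9.4 kJ/mol.
A has the lowest total (5.4 kJ/mol).

A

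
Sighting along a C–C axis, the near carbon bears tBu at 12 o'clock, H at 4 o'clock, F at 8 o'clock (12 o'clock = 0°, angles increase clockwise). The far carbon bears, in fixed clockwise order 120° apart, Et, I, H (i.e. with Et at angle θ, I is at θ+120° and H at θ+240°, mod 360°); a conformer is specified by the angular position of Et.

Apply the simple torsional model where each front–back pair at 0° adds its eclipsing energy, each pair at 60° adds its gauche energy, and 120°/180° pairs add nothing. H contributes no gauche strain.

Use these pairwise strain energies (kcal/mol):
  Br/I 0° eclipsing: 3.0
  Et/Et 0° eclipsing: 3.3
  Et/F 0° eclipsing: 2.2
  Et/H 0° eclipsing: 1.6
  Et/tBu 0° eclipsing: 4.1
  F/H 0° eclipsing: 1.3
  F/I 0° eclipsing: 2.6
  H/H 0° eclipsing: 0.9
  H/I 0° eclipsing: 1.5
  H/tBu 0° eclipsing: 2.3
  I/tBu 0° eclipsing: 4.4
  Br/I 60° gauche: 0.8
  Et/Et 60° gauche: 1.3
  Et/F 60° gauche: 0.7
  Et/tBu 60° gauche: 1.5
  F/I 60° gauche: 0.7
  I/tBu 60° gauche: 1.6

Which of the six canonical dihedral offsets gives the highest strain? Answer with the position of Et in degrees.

240°

Et at 0° (eclipsed): tBu–Et eclipsed, H–I eclipsed, F–H eclipsed; 4.1 + 1.5 + 1.3 = 6.9 kcal/mol.
Et at 60° (staggered): tBu–Et gauche, F–I gauche; 1.5 + 0.7 = 2.2 kcal/mol.
Et at 120° (eclipsed): tBu–H eclipsed, H–Et eclipsed, F–I eclipsed; 2.3 + 1.6 + 2.6 = 6.5 kcal/mol.
Et at 180° (staggered): tBu–I gauche, F–Et gauche, F–I gauche; 1.6 + 0.7 + 0.7 = 3.0 kcal/mol.
Et at 240° (eclipsed): tBu–I eclipsed, H–H eclipsed, F–Et eclipsed; 4.4 + 0.9 + 2.2 = 7.5 kcal/mol.
Et at 300° (staggered): tBu–Et gauche, tBu–I gauche, F–Et gauche; 1.5 + 1.6 + 0.7 = 3.8 kcal/mol.
The maximum (7.5 kcal/mol) occurs with Et at 240°.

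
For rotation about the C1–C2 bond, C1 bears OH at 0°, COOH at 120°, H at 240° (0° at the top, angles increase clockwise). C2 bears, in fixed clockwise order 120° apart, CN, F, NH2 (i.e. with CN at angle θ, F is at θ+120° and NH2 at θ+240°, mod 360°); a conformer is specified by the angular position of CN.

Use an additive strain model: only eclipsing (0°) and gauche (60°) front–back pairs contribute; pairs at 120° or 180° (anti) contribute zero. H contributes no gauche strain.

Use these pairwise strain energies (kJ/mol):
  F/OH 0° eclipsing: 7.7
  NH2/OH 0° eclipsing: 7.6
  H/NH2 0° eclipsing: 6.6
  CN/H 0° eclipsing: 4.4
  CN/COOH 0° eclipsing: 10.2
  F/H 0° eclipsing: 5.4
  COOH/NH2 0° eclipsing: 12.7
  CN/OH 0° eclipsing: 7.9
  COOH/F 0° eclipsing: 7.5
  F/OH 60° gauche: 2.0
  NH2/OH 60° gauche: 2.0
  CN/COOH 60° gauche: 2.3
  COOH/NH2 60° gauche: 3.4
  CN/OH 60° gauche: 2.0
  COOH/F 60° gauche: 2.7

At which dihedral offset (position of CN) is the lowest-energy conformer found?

CN at 0° (eclipsed): OH–CN eclipsed, COOH–F eclipsed, H–NH2 eclipsed; 7.9 + 7.5 + 6.6 = 22.0 kJ/mol.
CN at 60° (staggered): OH–CN gauche, OH–NH2 gauche, COOH–CN gauche, COOH–F gauche; 2.0 + 2.0 + 2.3 + 2.7 = 9.0 kJ/mol.
CN at 120° (eclipsed): OH–NH2 eclipsed, COOH–CN eclipsed, H–F eclipsed; 7.6 + 10.2 + 5.4 = 23.2 kJ/mol.
CN at 180° (staggered): OH–F gauche, OH–NH2 gauche, COOH–CN gauche, COOH–NH2 gauche; 2.0 + 2.0 + 2.3 + 3.4 = 9.7 kJ/mol.
CN at 240° (eclipsed): OH–F eclipsed, COOH–NH2 eclipsed, H–CN eclipsed; 7.7 + 12.7 + 4.4 = 24.8 kJ/mol.
CN at 300° (staggered): OH–CN gauche, OH–F gauche, COOH–F gauche, COOH–NH2 gauche; 2.0 + 2.0 + 2.7 + 3.4 = 10.1 kJ/mol.
The minimum (9.0 kJ/mol) occurs with CN at 60°.

60°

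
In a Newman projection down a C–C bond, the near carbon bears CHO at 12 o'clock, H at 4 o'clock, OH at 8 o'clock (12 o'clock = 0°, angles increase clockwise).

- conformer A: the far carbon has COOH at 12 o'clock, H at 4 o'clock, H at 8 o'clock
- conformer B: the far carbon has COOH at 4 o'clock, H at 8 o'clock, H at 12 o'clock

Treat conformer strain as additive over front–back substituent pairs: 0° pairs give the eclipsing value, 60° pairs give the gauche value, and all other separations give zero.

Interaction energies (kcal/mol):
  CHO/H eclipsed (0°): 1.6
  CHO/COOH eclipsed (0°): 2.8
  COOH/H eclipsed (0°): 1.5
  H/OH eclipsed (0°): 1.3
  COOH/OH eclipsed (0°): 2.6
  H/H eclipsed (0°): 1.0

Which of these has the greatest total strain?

A

A (eclipsed): CHO–COOH eclipsed, H–H eclipsed, OH–H eclipsed; 2.8 + 1.0 + 1.3 = 5.1 kcal/mol.
B (eclipsed): CHO–H eclipsed, H–COOH eclipsed, OH–H eclipsed; 1.6 + 1.5 + 1.3 = 4.4 kcal/mol.
A has the highest total (5.1 kcal/mol).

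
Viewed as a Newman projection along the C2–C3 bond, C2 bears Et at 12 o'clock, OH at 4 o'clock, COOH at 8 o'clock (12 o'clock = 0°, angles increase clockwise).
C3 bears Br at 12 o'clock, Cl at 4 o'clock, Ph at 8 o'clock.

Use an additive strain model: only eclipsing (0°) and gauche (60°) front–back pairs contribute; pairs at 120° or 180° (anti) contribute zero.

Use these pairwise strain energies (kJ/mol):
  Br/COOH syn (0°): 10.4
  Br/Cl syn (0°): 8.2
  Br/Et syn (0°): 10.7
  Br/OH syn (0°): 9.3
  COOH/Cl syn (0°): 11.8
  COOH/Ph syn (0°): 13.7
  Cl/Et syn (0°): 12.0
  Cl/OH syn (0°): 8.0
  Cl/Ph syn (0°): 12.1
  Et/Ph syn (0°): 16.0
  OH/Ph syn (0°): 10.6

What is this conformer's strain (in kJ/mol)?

This conformer (eclipsed): Et(0°)/Br(0°) eclipsed 10.7; OH(120°)/Cl(120°) eclipsed 8.0; COOH(240°)/Ph(240°) eclipsed 13.7 → 32.4 kJ/mol.

32.4 kJ/mol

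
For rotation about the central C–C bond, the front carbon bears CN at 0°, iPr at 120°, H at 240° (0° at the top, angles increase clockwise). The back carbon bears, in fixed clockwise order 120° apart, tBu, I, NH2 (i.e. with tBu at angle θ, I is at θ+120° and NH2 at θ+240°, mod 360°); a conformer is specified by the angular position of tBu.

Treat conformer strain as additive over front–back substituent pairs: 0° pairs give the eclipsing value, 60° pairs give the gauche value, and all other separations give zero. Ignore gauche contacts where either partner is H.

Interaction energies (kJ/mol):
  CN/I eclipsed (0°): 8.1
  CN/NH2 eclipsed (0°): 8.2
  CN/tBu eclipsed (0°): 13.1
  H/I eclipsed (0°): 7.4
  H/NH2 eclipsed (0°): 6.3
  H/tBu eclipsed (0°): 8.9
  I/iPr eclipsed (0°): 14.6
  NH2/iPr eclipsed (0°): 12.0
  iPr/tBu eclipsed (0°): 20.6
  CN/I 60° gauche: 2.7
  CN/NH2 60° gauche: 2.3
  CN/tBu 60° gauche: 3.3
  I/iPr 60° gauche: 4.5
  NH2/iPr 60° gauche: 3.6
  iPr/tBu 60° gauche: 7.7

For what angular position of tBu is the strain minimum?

300°

tBu at 0° (eclipsed): CN(0°)/tBu(0°) eclipsed 13.1; iPr(120°)/I(120°) eclipsed 14.6; H(240°)/NH2(240°) eclipsed 6.3 → 34.0 kJ/mol.
tBu at 60° (staggered): CN(0°)/tBu(60°) gauche 3.3; CN(0°)/NH2(300°) gauche 2.3; iPr(120°)/tBu(60°) gauche 7.7; iPr(120°)/I(180°) gauche 4.5 → 17.8 kJ/mol.
tBu at 120° (eclipsed): CN(0°)/NH2(0°) eclipsed 8.2; iPr(120°)/tBu(120°) eclipsed 20.6; H(240°)/I(240°) eclipsed 7.4 → 36.2 kJ/mol.
tBu at 180° (staggered): CN(0°)/I(300°) gauche 2.7; CN(0°)/NH2(60°) gauche 2.3; iPr(120°)/tBu(180°) gauche 7.7; iPr(120°)/NH2(60°) gauche 3.6 → 16.3 kJ/mol.
tBu at 240° (eclipsed): CN(0°)/I(0°) eclipsed 8.1; iPr(120°)/NH2(120°) eclipsed 12.0; H(240°)/tBu(240°) eclipsed 8.9 → 29.0 kJ/mol.
tBu at 300° (staggered): CN(0°)/tBu(300°) gauche 3.3; CN(0°)/I(60°) gauche 2.7; iPr(120°)/I(60°) gauche 4.5; iPr(120°)/NH2(180°) gauche 3.6 → 14.1 kJ/mol.
The minimum (14.1 kJ/mol) occurs with tBu at 300°.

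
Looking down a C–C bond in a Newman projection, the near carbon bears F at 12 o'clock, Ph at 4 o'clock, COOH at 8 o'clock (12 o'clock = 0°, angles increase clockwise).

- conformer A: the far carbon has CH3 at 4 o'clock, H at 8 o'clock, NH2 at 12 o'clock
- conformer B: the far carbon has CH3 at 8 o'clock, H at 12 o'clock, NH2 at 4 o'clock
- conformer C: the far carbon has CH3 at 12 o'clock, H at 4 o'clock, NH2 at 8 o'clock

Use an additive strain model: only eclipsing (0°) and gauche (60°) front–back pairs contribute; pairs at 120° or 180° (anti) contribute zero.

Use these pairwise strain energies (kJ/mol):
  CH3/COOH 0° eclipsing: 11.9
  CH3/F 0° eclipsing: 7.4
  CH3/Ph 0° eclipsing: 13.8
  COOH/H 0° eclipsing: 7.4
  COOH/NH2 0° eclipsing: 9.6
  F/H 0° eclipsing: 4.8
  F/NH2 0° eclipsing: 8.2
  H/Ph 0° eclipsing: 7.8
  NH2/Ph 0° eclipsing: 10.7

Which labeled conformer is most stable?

A (eclipsed): F–NH2 eclipsed, Ph–CH3 eclipsed, COOH–H eclipsed; 8.2 + 13.8 + 7.4 = 29.4 kJ/mol.
B (eclipsed): F–H eclipsed, Ph–NH2 eclipsed, COOH–CH3 eclipsed; 4.8 + 10.7 + 11.9 = 27.4 kJ/mol.
C (eclipsed): F–CH3 eclipsed, Ph–H eclipsed, COOH–NH2 eclipsed; 7.4 + 7.8 + 9.6 = 24.8 kJ/mol.
C has the lowest total (24.8 kJ/mol).

C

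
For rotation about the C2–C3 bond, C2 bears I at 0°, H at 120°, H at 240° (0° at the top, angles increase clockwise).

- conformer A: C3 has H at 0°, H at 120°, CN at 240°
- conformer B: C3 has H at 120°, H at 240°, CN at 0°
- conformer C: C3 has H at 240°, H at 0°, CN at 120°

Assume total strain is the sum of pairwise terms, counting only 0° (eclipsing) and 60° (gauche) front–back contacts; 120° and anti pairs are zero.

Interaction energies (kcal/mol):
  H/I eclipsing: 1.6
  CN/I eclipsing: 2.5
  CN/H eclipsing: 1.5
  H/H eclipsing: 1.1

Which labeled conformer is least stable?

A (eclipsed): I(0°)/H(0°) eclipsed 1.6; H(120°)/H(120°) eclipsed 1.1; H(240°)/CN(240°) eclipsed 1.5 → 4.2 kcal/mol.
B (eclipsed): I(0°)/CN(0°) eclipsed 2.5; H(120°)/H(120°) eclipsed 1.1; H(240°)/H(240°) eclipsed 1.1 → 4.7 kcal/mol.
C (eclipsed): I(0°)/H(0°) eclipsed 1.6; H(120°)/CN(120°) eclipsed 1.5; H(240°)/H(240°) eclipsed 1.1 → 4.2 kcal/mol.
B has the highest total (4.7 kcal/mol).

B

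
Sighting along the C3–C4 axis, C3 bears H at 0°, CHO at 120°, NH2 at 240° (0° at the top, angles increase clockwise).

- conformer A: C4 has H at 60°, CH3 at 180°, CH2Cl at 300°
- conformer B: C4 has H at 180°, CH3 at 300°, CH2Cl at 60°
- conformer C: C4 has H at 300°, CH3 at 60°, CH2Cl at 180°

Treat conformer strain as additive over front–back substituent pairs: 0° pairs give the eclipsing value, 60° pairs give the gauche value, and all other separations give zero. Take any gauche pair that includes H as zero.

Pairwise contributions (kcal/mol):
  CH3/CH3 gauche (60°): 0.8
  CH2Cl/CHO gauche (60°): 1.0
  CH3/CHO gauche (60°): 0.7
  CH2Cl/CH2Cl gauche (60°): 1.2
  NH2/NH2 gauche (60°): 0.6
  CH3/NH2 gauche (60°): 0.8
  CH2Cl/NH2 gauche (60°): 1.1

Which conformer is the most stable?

A (staggered): CHO–CH3 gauche, NH2–CH3 gauche, NH2–CH2Cl gauche; 0.7 + 0.8 + 1.1 = 2.6 kcal/mol.
B (staggered): CHO–CH2Cl gauche, NH2–CH3 gauche; 1.0 + 0.8 = 1.8 kcal/mol.
C (staggered): CHO–CH3 gauche, CHO–CH2Cl gauche, NH2–CH2Cl gauche; 0.7 + 1.0 + 1.1 = 2.8 kcal/mol.
B has the lowest total (1.8 kcal/mol).

B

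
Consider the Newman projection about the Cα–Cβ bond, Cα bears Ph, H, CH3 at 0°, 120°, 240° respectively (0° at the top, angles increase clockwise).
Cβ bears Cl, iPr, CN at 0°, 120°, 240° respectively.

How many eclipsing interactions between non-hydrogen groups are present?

2

Non-H eclipsing pairs: Ph(0°)/Cl(0°); CH3(240°)/CN(240°) — 2 interactions.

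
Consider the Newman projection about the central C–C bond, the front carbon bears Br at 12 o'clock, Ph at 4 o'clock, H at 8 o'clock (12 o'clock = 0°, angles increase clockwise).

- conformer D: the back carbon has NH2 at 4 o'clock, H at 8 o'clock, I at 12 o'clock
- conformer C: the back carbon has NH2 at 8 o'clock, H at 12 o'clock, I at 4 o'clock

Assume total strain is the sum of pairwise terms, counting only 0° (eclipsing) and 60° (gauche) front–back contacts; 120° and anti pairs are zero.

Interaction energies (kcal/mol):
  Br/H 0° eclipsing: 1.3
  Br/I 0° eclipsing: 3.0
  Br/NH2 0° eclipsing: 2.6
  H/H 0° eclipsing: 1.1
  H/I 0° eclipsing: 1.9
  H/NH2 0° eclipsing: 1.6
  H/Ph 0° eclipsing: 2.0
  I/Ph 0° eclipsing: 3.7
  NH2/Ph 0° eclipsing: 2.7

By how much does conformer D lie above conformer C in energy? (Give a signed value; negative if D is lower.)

+0.2 kcal/mol

D (eclipsed): Br(0°)/I(0°) eclipsed 3.0; Ph(120°)/NH2(120°) eclipsed 2.7; H(240°)/H(240°) eclipsed 1.1 → 6.8 kcal/mol.
C (eclipsed): Br(0°)/H(0°) eclipsed 1.3; Ph(120°)/I(120°) eclipsed 3.7; H(240°)/NH2(240°) eclipsed 1.6 → 6.6 kcal/mol.
E(D) − E(C) = 6.8 − 6.6 = +0.2 kcal/mol.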